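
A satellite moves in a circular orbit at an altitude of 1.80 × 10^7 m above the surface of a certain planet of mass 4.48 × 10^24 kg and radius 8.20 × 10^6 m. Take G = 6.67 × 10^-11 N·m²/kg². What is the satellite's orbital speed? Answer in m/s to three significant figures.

Orbital radius r = R + h = 8.20 × 10^6 + 1.80 × 10^7 = 2.620 × 10^7 m.
Gravity supplies the centripetal force: G M m / r² = m v² / r, so v = √(GM/r).
v = √(6.67 × 10^-11 × 4.48 × 10^24 / 2.620 × 10^7) = √(1.141 × 10^7) = 3377 m/s.

3380 m/s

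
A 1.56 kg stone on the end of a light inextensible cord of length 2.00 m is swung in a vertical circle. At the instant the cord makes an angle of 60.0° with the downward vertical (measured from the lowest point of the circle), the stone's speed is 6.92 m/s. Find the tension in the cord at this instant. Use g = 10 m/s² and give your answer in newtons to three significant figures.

Take the radial direction toward the centre of the circle as positive. The component of the weight along the string toward the centre is −mg cos φ (φ measured from the bottom), so Newton's second law along the string gives T − mg cos φ = m v²/r.
cos 60.0° = 0.5000, so T = m(v²/r + g cos φ) = 1.56 × ((6.92)²/2.00 + 10.0 × 0.5000) = 1.56 × (23.94 + (5.000)) = 1.56 × 28.94 = 45.15 N.

45.2 N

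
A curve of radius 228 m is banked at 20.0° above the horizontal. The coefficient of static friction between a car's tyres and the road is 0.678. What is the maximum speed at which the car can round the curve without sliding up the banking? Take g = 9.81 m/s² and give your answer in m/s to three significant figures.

55.6 m/s

At the maximum speed, friction acts down the slope at its limiting value f = μN. Radially (horizontal, toward centre): N sinθ + μN cosθ = mv²/r. Vertically: N cosθ − μN sinθ = mg.
Dividing: v² = r g (sinθ + μcosθ)/(cosθ − μsinθ).
sinθ + μcosθ = 0.3420 + 0.678×0.9397 = 0.9791; cosθ − μsinθ = 0.9397 − 0.678×0.3420 = 0.7078.
v² = 228 × 9.81 × 0.9791/0.7078 = 3094 m²/s², so v = 55.62 m/s.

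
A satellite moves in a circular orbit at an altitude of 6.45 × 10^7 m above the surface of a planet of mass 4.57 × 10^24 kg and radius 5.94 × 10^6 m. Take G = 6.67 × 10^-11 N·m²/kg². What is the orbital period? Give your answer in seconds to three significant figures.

r = R + h = 5.94 × 10^6 + 6.45 × 10^7 = 7.044 × 10^7 m. Gravity provides the centripetal force: G M m / r² = m v² / r ⇒ v = √(GM/r) = 2080 m/s.
T = 2πr/v = 2π × 7.044 × 10^7 / 2080 = 212800 s.

213000 s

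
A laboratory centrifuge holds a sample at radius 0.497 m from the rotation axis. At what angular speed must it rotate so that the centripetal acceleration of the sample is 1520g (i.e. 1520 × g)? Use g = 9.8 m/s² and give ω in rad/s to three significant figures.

173 rad/s

Centripetal acceleration a_c = ω²r. Setting ω²r = 1520g:
ω = √(1520g / r) = √(1520 × 9.8 / 0.497) = √29970 = 173.1 rad/s.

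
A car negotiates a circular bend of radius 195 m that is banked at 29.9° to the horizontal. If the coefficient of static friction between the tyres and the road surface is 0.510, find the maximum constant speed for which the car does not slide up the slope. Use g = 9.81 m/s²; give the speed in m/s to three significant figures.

At the maximum speed, friction acts down the slope at its limiting value f = μN. Radially (horizontal, toward centre): N sinθ + μN cosθ = mv²/r. Vertically: N cosθ − μN sinθ = mg.
Dividing: v² = r g (sinθ + μcosθ)/(cosθ − μsinθ).
sinθ + μcosθ = 0.4985 + 0.510×0.8669 = 0.9406; cosθ − μsinθ = 0.8669 − 0.510×0.4985 = 0.6127.
v² = 195 × 9.81 × 0.9406/0.6127 = 2937 m²/s², so v = 54.19 m/s.

54.2 m/s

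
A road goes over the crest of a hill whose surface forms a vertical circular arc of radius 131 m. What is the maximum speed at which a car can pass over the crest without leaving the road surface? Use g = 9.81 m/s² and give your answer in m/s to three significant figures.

35.8 m/s

At the crest the centre of the circle is below the car, so the net downward (centripetal) force is mg − N = mv²/r.
The car leaves the road when N → 0, giving v_max = √(g r) = √(9.81 × 131) = 35.85 m/s.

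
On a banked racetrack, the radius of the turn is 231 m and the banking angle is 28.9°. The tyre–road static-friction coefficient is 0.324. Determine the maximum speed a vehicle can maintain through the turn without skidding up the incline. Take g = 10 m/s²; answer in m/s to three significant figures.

49.6 m/s

At the maximum speed, friction acts down the slope at its limiting value f = μN. Radially (horizontal, toward centre): N sinθ + μN cosθ = mv²/r. Vertically: N cosθ − μN sinθ = mg.
Dividing: v² = r g (sinθ + μcosθ)/(cosθ − μsinθ).
sinθ + μcosθ = 0.4833 + 0.324×0.8755 = 0.7669; cosθ − μsinθ = 0.8755 − 0.324×0.4833 = 0.7189.
v² = 231 × 10.0 × 0.7669/0.7189 = 2464 m²/s², so v = 49.64 m/s.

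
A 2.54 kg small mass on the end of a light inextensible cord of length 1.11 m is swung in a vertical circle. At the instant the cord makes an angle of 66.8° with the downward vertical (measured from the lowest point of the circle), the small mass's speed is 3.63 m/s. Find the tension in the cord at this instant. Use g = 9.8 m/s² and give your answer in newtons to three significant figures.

40.0 N

Take the radial direction toward the centre of the circle as positive. The component of the weight along the string toward the centre is −mg cos φ (φ measured from the bottom), so Newton's second law along the string gives T − mg cos φ = m v²/r.
cos 66.8° = 0.3939, so T = m(v²/r + g cos φ) = 2.54 × ((3.63)²/1.11 + 9.8 × 0.3939) = 2.54 × (11.87 + (3.861)) = 2.54 × 15.73 = 39.96 N.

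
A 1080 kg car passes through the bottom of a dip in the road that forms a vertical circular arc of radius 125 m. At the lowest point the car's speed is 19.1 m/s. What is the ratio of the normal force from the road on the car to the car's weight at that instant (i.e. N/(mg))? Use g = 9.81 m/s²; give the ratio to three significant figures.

1.30

At the bottom, N − mg = mv²/r, so N = m(v²/r + g) and N/(mg) = v²/(rg) + 1 = (19.1)²/(125 × 9.81) + 1 = 0.2975 + 1 = 1.298.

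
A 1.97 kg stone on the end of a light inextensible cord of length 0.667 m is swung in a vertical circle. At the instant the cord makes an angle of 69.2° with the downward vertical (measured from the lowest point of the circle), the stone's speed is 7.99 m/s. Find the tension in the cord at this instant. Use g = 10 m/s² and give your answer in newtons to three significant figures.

Take the radial direction toward the centre of the circle as positive. The component of the weight along the string toward the centre is −mg cos φ (φ measured from the bottom), so Newton's second law along the string gives T − mg cos φ = m v²/r.
cos 69.2° = 0.3551, so T = m(v²/r + g cos φ) = 1.97 × ((7.99)²/0.667 + 10.0 × 0.3551) = 1.97 × (95.71 + (3.551)) = 1.97 × 99.26 = 195.5 N.

196 N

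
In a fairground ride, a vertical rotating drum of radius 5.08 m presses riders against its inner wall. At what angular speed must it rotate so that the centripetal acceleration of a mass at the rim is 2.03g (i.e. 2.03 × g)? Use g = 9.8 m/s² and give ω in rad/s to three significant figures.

Centripetal acceleration a_c = ω²r. Setting ω²r = 2.03g:
ω = √(2.03g / r) = √(2.03 × 9.8 / 5.08) = √3.916 = 1.979 rad/s.

1.98 rad/s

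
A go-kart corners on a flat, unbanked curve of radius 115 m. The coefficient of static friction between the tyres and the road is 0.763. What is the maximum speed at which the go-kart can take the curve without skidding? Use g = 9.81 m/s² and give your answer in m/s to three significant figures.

Friction provides the centripetal force on a flat curve. At maximum speed it is at its limiting value: μ_s m g = m v²/r.
Mass cancels: v_max = √(μ_s g r) = √(0.763 × 9.81 × 115) = √860.8 = 29.34 m/s.

29.3 m/s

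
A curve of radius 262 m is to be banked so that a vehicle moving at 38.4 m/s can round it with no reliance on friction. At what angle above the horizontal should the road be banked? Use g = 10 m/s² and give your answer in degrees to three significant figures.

For a frictionless banked turn: horizontally N sinθ = mv²/r and vertically N cosθ = mg.
Dividing: tanθ = v²/(r g) = (38.4)²/(262 × 10.0) = 1475/2620 = 0.5628.
θ = arctan(0.5628) = 29.37°.

29.4°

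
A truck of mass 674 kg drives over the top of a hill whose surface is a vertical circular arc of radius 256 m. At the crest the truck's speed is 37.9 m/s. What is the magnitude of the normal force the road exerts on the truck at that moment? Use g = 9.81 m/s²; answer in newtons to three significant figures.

At the crest the centripetal acceleration points downward (toward the centre of the arc), so mg − N = mv²/r.
N = m(g − v²/r) = 674 × (9.81 − (37.9)²/256) = 674 × (9.81 − 5.611) = 674 × 4.199 = 2830 N.

2830 N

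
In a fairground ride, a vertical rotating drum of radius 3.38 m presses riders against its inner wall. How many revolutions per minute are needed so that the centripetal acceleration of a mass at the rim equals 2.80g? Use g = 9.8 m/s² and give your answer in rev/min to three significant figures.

Require ω²r = 2.80g, so ω = √(2.80 × 9.8/3.38) = 2.849 rad/s.
In rev/min: ω × 60/(2π) = 2.849 × 60/(2π) = 27.21 rev/min.

27.2 rev/min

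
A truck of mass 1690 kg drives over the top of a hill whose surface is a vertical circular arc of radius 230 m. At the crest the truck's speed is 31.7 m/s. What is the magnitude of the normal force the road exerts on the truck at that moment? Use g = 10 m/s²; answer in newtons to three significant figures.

At the crest the centripetal acceleration points downward (toward the centre of the arc), so mg − N = mv²/r.
N = m(g − v²/r) = 1690 × (10.0 − (31.7)²/230) = 1690 × (10.0 − 4.369) = 1690 × 5.631 = 9516 N.

9520 N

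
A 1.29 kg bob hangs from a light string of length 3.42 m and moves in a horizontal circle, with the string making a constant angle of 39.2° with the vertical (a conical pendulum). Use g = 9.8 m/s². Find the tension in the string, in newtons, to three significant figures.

16.3 N

Vertically the bob has no acceleration, so T cosθ = mg.
T = mg/cosθ = 1.29 × 9.8 / cos 39.2° = 12.64/0.7749 = 16.31 N.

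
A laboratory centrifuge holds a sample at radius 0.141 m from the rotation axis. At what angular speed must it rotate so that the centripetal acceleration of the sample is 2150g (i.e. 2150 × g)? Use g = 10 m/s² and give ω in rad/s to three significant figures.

390 rad/s

Centripetal acceleration a_c = ω²r. Setting ω²r = 2150g:
ω = √(2150g / r) = √(2150 × 10.0 / 0.141) = √152500 = 390.5 rad/s.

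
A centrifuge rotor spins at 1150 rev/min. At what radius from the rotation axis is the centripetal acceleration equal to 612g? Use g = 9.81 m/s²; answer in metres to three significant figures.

ω = 1150 rev/min × 2π/60 = 120.4 rad/s.
a_c = ω²r = 612g ⇒ r = 612 × 9.81 / (120.4)² = 6004/14500 = 0.4140 m.

0.414 m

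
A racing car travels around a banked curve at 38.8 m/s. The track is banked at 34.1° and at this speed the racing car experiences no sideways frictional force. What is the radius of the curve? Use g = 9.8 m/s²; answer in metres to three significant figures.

Frictionless banking: tanθ = v²/(rg), so r = v²/(g tanθ).
r = (38.8)²/(9.8 × tan 34.1°) = 1505/(9.8 × 0.6771) = 1505/6.635 = 226.9 m.

227 m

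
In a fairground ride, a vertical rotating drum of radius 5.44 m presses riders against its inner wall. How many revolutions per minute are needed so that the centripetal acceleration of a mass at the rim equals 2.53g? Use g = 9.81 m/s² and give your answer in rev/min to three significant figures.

20.4 rev/min

Require ω²r = 2.53g, so ω = √(2.53 × 9.81/5.44) = 2.136 rad/s.
In rev/min: ω × 60/(2π) = 2.136 × 60/(2π) = 20.40 rev/min.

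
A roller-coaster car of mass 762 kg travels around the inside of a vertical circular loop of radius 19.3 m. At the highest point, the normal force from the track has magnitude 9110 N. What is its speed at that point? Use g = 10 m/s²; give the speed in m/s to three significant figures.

At the top, N + mg = mv²/r, so v = √(r(N/m + g)) = √(19.3 × (9110/762 + 10.0)) = √(19.3 × 21.96) = √423.7 = 20.58 m/s.

20.6 m/s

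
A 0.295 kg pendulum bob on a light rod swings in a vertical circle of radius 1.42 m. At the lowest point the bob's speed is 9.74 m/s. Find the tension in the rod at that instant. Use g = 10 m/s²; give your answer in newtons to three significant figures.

At the lowest point, T points up (toward the centre) and the weight mg points down (away from the centre), so the net inward force is T − mg = mv²/r.
T = m(v²/r + g) = 0.295 × ((9.74)²/1.42 + 10.0) = 0.295 × (66.81 + 10.0) = 0.295 × 76.81 = 22.66 N.

22.7 N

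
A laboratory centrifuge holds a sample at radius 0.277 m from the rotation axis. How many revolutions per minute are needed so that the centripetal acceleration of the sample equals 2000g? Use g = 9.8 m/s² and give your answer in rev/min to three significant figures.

2540 rev/min

Require ω²r = 2000g, so ω = √(2000 × 9.8/0.277) = 266.0 rad/s.
In rev/min: ω × 60/(2π) = 266.0 × 60/(2π) = 2540 rev/min.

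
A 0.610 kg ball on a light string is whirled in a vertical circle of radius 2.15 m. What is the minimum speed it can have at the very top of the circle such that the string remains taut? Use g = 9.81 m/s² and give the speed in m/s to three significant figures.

4.59 m/s

At the highest point the centre is directly below, so both the weight and T act inward: T + mg = mv²/r.
At minimum speed T → 0, so mg = mv_min²/r ⇒ v_min = √(g r) = √(9.81 × 2.15) = 4.593 m/s.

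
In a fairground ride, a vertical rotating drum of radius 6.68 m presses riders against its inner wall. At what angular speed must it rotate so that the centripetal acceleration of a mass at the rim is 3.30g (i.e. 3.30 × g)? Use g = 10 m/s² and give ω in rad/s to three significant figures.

2.22 rad/s

Centripetal acceleration a_c = ω²r. Setting ω²r = 3.30g:
ω = √(3.30g / r) = √(3.30 × 10.0 / 6.68) = √4.940 = 2.223 rad/s.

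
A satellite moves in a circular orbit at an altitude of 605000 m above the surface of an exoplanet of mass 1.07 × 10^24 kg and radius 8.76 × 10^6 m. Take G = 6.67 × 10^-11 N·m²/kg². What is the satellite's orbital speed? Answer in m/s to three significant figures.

2760 m/s

Orbital radius r = R + h = 8.76 × 10^6 + 605000 = 9.365 × 10^6 m.
Gravity supplies the centripetal force: G M m / r² = m v² / r, so v = √(GM/r).
v = √(6.67 × 10^-11 × 1.07 × 10^24 / 9.365 × 10^6) = √(7.621 × 10^6) = 2761 m/s.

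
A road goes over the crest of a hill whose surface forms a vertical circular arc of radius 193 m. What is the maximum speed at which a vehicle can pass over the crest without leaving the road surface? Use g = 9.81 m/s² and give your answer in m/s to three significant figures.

43.5 m/s

At the crest the centre of the circle is below the vehicle, so the net downward (centripetal) force is mg − N = mv²/r.
The vehicle leaves the road when N → 0, giving v_max = √(g r) = √(9.81 × 193) = 43.51 m/s.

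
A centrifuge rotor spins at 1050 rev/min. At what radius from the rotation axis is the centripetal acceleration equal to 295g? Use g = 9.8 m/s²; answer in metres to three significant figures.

0.239 m

ω = 1050 rev/min × 2π/60 = 110.0 rad/s.
a_c = ω²r = 295g ⇒ r = 295 × 9.8 / (110.0)² = 2891/12090 = 0.2391 m.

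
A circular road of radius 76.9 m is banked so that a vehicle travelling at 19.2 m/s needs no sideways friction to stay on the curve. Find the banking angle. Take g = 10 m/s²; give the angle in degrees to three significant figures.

25.6°

For a frictionless banked turn: horizontally N sinθ = mv²/r and vertically N cosθ = mg.
Dividing: tanθ = v²/(r g) = (19.2)²/(76.9 × 10.0) = 368.6/769.0 = 0.4794.
θ = arctan(0.4794) = 25.61°.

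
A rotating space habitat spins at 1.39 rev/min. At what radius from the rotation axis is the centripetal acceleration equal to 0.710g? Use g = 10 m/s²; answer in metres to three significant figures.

335 m

ω = 1.39 rev/min × 2π/60 = 0.1456 rad/s.
a_c = ω²r = 0.710g ⇒ r = 0.710 × 10.0 / (0.1456)² = 7.100/0.02119 = 335.1 m.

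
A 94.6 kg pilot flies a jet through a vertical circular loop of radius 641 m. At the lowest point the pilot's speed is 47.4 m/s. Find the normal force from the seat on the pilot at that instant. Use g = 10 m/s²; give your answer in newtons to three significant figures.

At the lowest point, N points up (toward the centre) and the weight mg points down (away from the centre), so the net inward force is N − mg = mv²/r.
N = m(v²/r + g) = 94.6 × ((47.4)²/641 + 10.0) = 94.6 × (3.505 + 10.0) = 94.6 × 13.51 = 1278 N.

1280 N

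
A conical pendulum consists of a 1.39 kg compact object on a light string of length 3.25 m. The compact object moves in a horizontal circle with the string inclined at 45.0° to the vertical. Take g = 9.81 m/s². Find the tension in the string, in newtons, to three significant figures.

19.3 N

Vertically the bob has no acceleration, so T cosθ = mg.
T = mg/cosθ = 1.39 × 9.81 / cos 45.0° = 13.64/0.7071 = 19.28 N.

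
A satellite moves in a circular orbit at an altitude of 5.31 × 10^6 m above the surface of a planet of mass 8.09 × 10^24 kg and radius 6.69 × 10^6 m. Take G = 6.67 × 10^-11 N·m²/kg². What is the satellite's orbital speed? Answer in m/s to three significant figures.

Orbital radius r = R + h = 6.69 × 10^6 + 5.31 × 10^6 = 1.200 × 10^7 m.
Gravity supplies the centripetal force: G M m / r² = m v² / r, so v = √(GM/r).
v = √(6.67 × 10^-11 × 8.09 × 10^24 / 1.200 × 10^7) = √(4.497 × 10^7) = 6706 m/s.

6710 m/s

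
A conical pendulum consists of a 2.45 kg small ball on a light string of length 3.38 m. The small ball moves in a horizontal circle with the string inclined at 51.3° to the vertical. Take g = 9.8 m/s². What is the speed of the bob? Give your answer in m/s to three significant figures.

The radius of the circle is r = L sinθ = 3.38 × sin 51.3° = 2.638 m.
Horizontally T sinθ = mv²/r and vertically T cosθ = mg, so tanθ = v²/(rg).
v = √(r g tanθ) = √(2.638 × 9.8 × 1.248) = √32.27 = 5.680 m/s.

5.68 m/s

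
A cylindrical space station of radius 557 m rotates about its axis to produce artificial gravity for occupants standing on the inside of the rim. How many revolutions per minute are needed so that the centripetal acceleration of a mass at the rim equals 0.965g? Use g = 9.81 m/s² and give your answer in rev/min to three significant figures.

1.24 rev/min

Require ω²r = 0.965g, so ω = √(0.965 × 9.81/557) = 0.1304 rad/s.
In rev/min: ω × 60/(2π) = 0.1304 × 60/(2π) = 1.245 rev/min.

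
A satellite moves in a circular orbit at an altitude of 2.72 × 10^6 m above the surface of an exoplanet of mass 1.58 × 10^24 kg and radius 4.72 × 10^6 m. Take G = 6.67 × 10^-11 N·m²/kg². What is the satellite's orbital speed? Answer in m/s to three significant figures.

Orbital radius r = R + h = 4.72 × 10^6 + 2.72 × 10^6 = 7.440 × 10^6 m.
Gravity supplies the centripetal force: G M m / r² = m v² / r, so v = √(GM/r).
v = √(6.67 × 10^-11 × 1.58 × 10^24 / 7.440 × 10^6) = √(1.416 × 10^7) = 3764 m/s.

3760 m/s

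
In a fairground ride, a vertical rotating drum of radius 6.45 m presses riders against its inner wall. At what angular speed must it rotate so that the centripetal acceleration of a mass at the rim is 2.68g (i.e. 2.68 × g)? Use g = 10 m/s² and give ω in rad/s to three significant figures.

Centripetal acceleration a_c = ω²r. Setting ω²r = 2.68g:
ω = √(2.68g / r) = √(2.68 × 10.0 / 6.45) = √4.155 = 2.038 rad/s.

2.04 rad/s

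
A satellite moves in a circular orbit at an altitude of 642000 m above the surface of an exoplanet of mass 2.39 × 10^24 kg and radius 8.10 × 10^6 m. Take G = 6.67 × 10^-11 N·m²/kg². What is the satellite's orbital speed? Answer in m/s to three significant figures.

Orbital radius r = R + h = 8.10 × 10^6 + 642000 = 8.742 × 10^6 m.
Gravity supplies the centripetal force: G M m / r² = m v² / r, so v = √(GM/r).
v = √(6.67 × 10^-11 × 2.39 × 10^24 / 8.742 × 10^6) = √(1.824 × 10^7) = 4270 m/s.

4270 m/s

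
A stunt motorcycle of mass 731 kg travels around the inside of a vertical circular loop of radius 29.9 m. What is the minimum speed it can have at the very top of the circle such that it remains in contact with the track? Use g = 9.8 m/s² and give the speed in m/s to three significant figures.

17.1 m/s

At the top, both weight mg and N point toward the centre: N + mg = mv²/r.
At minimum speed N → 0, so mg = mv_min²/r ⇒ v_min = √(g r) = √(9.8 × 29.9) = 17.12 m/s.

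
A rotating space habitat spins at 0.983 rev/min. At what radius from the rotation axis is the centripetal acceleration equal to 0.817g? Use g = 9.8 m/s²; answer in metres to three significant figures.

ω = 0.983 rev/min × 2π/60 = 0.1029 rad/s.
a_c = ω²r = 0.817g ⇒ r = 0.817 × 9.8 / (0.1029)² = 8.007/0.01060 = 755.6 m.

756 m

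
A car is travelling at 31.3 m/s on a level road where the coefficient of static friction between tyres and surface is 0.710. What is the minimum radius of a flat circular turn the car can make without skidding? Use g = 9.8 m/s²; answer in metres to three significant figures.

141 m

At the limit, μ_s m g = m v²/r, so r_min = v²/(μ_s g) = (31.3)²/(0.710 × 9.8) = 979.7/6.958 = 140.8 m.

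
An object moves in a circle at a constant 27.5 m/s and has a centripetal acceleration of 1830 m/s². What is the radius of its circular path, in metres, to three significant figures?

0.413 m

a_c = v²/r ⇒ r = v²/a_c = (27.5)²/1830 = 756.2/1830 = 0.4133 m.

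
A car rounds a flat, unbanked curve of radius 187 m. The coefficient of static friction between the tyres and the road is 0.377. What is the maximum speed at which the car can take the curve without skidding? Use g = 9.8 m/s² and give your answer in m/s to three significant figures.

26.3 m/s

Friction provides the centripetal force on a flat curve. At maximum speed it is at its limiting value: μ_s m g = m v²/r.
Mass cancels: v_max = √(μ_s g r) = √(0.377 × 9.8 × 187) = √690.9 = 26.28 m/s.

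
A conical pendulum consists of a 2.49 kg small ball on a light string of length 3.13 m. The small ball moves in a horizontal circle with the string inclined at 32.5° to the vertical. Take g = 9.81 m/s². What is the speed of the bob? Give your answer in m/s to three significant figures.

The radius of the circle is r = L sinθ = 3.13 × sin 32.5° = 1.682 m.
Horizontally T sinθ = mv²/r and vertically T cosθ = mg, so tanθ = v²/(rg).
v = √(r g tanθ) = √(1.682 × 9.81 × 0.6371) = √10.51 = 3.242 m/s.

3.24 m/s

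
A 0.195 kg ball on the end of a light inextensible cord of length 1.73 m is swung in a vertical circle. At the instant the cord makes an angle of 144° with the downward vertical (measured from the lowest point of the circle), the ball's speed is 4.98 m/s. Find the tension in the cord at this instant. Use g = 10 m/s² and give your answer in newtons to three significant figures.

Take the radial direction toward the centre of the circle as positive. The component of the weight along the string toward the centre is −mg cos φ (φ measured from the bottom), so Newton's second law along the string gives T − mg cos φ = m v²/r.
cos 144° = -0.8090, so T = m(v²/r + g cos φ) = 0.195 × ((4.98)²/1.73 + 10.0 × -0.8090) = 0.195 × (14.34 + (-8.090)) = 0.195 × 6.245 = 1.218 N.

1.22 N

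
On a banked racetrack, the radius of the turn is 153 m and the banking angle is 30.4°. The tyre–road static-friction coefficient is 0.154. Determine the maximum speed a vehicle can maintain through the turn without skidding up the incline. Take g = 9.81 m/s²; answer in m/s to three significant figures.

35.0 m/s

At the maximum speed, friction acts down the slope at its limiting value f = μN. Radially (horizontal, toward centre): N sinθ + μN cosθ = mv²/r. Vertically: N cosθ − μN sinθ = mg.
Dividing: v² = r g (sinθ + μcosθ)/(cosθ − μsinθ).
sinθ + μcosθ = 0.5060 + 0.154×0.8625 = 0.6389; cosθ − μsinθ = 0.8625 − 0.154×0.5060 = 0.7846.
v² = 153 × 9.81 × 0.6389/0.7846 = 1222 m²/s², so v = 34.96 m/s.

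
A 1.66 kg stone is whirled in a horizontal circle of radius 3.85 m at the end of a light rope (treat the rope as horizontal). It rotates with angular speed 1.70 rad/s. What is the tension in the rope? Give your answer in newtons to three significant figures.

v = ωr = 1.70 × 3.85 = 6.545 m/s.
The tension is the only horizontal force, so it supplies the full centripetal force: T = m v²/r = 1.66 × (6.545)²/3.85 = 1.66 × 42.84/3.85 = 18.47 N.

18.5 N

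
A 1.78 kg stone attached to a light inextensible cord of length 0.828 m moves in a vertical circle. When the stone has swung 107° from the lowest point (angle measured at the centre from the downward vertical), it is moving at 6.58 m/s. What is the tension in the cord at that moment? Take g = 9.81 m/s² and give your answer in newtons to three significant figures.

Take the radial direction toward the centre of the circle as positive. The component of the weight along the string toward the centre is −mg cos φ (φ measured from the bottom), so Newton's second law along the string gives T − mg cos φ = m v²/r.
cos 107° = -0.2924, so T = m(v²/r + g cos φ) = 1.78 × ((6.58)²/0.828 + 9.81 × -0.2924) = 1.78 × (52.29 + (-2.868)) = 1.78 × 49.42 = 87.97 N.

88.0 N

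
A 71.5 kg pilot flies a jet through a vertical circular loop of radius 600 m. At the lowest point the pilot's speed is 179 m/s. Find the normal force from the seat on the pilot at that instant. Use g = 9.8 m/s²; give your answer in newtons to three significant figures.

4520 N

At the lowest point, N points up (toward the centre) and the weight mg points down (away from the centre), so the net inward force is N − mg = mv²/r.
N = m(v²/r + g) = 71.5 × ((179)²/600 + 9.8) = 71.5 × (53.40 + 9.8) = 71.5 × 63.20 = 4519 N.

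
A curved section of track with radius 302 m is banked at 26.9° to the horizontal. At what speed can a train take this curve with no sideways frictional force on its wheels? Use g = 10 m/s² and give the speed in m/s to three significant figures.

39.1 m/s

On a frictionless banked curve, N sinθ = mv²/r and N cosθ = mg, so tanθ = v²/(rg).
v = √(r g tanθ) = √(302 × 10.0 × tan 26.9°) = √(302 × 10.0 × 0.5073) = √1532 = 39.14 m/s.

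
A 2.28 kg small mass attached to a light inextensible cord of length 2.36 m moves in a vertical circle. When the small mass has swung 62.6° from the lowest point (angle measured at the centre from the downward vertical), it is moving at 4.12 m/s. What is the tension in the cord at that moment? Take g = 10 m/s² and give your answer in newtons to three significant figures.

26.9 N

Take the radial direction toward the centre of the circle as positive. The component of the weight along the string toward the centre is −mg cos φ (φ measured from the bottom), so Newton's second law along the string gives T − mg cos φ = m v²/r.
cos 62.6° = 0.4602, so T = m(v²/r + g cos φ) = 2.28 × ((4.12)²/2.36 + 10.0 × 0.4602) = 2.28 × (7.193 + (4.602)) = 2.28 × 11.79 = 26.89 N.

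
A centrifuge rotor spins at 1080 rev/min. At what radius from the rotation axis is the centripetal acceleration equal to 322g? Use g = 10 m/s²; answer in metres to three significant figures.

ω = 1080 rev/min × 2π/60 = 113.1 rad/s.
a_c = ω²r = 322g ⇒ r = 322 × 10.0 / (113.1)² = 3220/12790 = 0.2517 m.

0.252 m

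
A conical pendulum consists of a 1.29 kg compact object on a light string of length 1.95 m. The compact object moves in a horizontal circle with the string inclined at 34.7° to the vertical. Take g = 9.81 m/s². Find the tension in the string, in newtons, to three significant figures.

Vertically the bob has no acceleration, so T cosθ = mg.
T = mg/cosθ = 1.29 × 9.81 / cos 34.7° = 12.65/0.8221 = 15.39 N.

15.4 N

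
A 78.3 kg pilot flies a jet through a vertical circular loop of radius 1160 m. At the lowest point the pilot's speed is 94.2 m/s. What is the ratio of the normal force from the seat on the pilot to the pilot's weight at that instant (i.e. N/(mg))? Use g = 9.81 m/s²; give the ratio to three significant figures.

At the bottom, N − mg = mv²/r, so N = m(v²/r + g) and N/(mg) = v²/(rg) + 1 = (94.2)²/(1160 × 9.81) + 1 = 0.7798 + 1 = 1.780.

1.78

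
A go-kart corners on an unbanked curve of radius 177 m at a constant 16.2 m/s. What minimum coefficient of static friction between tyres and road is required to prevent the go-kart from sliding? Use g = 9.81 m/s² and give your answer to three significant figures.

0.151

Friction provides the centripetal force: μ_s m g = m v²/r, so μ_s = v²/(g r) = (16.20)²/(9.81 × 177) = 262.4/1736 = 0.1511.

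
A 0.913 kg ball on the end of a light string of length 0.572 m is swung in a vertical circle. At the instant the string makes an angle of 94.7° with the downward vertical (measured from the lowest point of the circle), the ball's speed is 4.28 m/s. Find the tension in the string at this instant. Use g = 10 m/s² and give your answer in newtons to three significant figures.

Take the radial direction toward the centre of the circle as positive. The component of the weight along the string toward the centre is −mg cos φ (φ measured from the bottom), so Newton's second law along the string gives T − mg cos φ = m v²/r.
cos 94.7° = -0.08194, so T = m(v²/r + g cos φ) = 0.913 × ((4.28)²/0.572 + 10.0 × -0.08194) = 0.913 × (32.03 + (-0.8194)) = 0.913 × 31.21 = 28.49 N.

28.5 N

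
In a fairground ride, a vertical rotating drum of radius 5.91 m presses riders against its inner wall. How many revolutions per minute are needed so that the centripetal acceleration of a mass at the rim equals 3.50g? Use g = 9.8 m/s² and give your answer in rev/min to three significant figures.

23.0 rev/min

Require ω²r = 3.50g, so ω = √(3.50 × 9.8/5.91) = 2.409 rad/s.
In rev/min: ω × 60/(2π) = 2.409 × 60/(2π) = 23.01 rev/min.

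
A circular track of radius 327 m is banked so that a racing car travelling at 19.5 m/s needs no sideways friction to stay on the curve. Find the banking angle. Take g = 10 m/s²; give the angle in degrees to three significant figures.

6.63°

For a frictionless banked turn: horizontally N sinθ = mv²/r and vertically N cosθ = mg.
Dividing: tanθ = v²/(r g) = (19.5)²/(327 × 10.0) = 380.2/3270 = 0.1163.
θ = arctan(0.1163) = 6.633°.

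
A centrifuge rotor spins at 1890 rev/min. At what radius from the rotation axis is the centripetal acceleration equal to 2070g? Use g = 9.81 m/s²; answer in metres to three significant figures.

0.518 m

ω = 1890 rev/min × 2π/60 = 197.9 rad/s.
a_c = ω²r = 2070g ⇒ r = 2070 × 9.81 / (197.9)² = 20310/39170 = 0.5184 m.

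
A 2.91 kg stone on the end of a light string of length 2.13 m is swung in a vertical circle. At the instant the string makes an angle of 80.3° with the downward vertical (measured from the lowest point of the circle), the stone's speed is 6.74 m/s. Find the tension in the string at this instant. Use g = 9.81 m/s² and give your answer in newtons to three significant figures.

66.9 N

Take the radial direction toward the centre of the circle as positive. The component of the weight along the string toward the centre is −mg cos φ (φ measured from the bottom), so Newton's second law along the string gives T − mg cos φ = m v²/r.
cos 80.3° = 0.1685, so T = m(v²/r + g cos φ) = 2.91 × ((6.74)²/2.13 + 9.81 × 0.1685) = 2.91 × (21.33 + (1.653)) = 2.91 × 22.98 = 66.87 N.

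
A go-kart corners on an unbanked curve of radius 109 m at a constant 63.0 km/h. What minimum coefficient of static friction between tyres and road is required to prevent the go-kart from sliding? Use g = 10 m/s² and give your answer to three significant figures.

0.281

v = 63.0/3.6 = 17.50 m/s.
Friction provides the centripetal force: μ_s m g = m v²/r, so μ_s = v²/(g r) = (17.50)²/(10.0 × 109) = 306.2/1090 = 0.2810.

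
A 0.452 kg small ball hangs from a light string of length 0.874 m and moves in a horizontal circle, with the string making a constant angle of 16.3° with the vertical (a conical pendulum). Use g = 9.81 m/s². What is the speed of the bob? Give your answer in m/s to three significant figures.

0.839 m/s

The radius of the circle is r = L sinθ = 0.874 × sin 16.3° = 0.2453 m.
Horizontally T sinθ = mv²/r and vertically T cosθ = mg, so tanθ = v²/(rg).
v = √(r g tanθ) = √(0.2453 × 9.81 × 0.2924) = √0.7037 = 0.8389 m/s.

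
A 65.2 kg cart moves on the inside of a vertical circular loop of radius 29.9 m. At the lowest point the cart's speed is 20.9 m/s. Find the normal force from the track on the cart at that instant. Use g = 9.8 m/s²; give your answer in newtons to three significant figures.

1590 N

At the lowest point, N points up (toward the centre) and the weight mg points down (away from the centre), so the net inward force is N − mg = mv²/r.
N = m(v²/r + g) = 65.2 × ((20.9)²/29.9 + 9.8) = 65.2 × (14.61 + 9.8) = 65.2 × 24.41 = 1591 N.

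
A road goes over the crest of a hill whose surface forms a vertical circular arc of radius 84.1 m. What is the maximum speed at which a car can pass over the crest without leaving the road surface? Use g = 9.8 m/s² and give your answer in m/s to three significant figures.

28.7 m/s

At the crest the centre of the circle is below the car, so the net downward (centripetal) force is mg − N = mv²/r.
The car leaves the road when N → 0, giving v_max = √(g r) = √(9.8 × 84.1) = 28.71 m/s.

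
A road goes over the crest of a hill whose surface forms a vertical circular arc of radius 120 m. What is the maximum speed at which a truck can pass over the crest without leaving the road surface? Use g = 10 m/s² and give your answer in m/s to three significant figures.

34.6 m/s

At the crest the centre of the circle is below the truck, so the net downward (centripetal) force is mg − N = mv²/r.
The truck leaves the road when N → 0, giving v_max = √(g r) = √(10.0 × 120) = 34.64 m/s.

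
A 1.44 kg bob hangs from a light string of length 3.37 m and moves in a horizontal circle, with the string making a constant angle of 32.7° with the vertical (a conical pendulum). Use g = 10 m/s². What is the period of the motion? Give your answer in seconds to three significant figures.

3.35 s

r = L sinθ = 1.821 m. From T sinθ = mω²r and T cosθ = mg: tanθ = ω²r/g, so ω² = g tanθ / r = g/(L cosθ).
ω = √(g/(L cosθ)) = √(10.0/(3.37 × 0.8415)) = √3.526 = 1.878 rad/s.
Period = 2π/ω = 3.346 s.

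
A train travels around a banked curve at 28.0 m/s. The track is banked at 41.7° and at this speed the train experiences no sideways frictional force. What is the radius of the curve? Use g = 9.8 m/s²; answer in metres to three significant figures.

Frictionless banking: tanθ = v²/(rg), so r = v²/(g tanθ).
r = (28.0)²/(9.8 × tan 41.7°) = 784.0/(9.8 × 0.8910) = 784.0/8.731 = 89.79 m.

89.8 m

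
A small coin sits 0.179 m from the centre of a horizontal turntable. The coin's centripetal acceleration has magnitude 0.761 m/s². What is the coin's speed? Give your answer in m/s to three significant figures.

0.369 m/s

a_c = v²/r ⇒ v = √(a_c · r) = √(0.761 × 0.179) = √0.1362 = 0.3691 m/s.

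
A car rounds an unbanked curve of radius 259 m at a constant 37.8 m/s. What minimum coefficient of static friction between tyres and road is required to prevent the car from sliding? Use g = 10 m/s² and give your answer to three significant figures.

0.552

Friction provides the centripetal force: μ_s m g = m v²/r, so μ_s = v²/(g r) = (37.80)²/(10.0 × 259) = 1429/2590 = 0.5517.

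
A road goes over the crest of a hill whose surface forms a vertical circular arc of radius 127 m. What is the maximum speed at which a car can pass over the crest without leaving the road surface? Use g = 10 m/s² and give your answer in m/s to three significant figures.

35.6 m/s

At the crest the centre of the circle is below the car, so the net downward (centripetal) force is mg − N = mv²/r.
The car leaves the road when N → 0, giving v_max = √(g r) = √(10.0 × 127) = 35.64 m/s.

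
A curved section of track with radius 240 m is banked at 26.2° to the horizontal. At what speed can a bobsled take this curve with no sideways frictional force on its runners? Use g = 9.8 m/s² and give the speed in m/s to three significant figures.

34.0 m/s

On a frictionless banked curve, N sinθ = mv²/r and N cosθ = mg, so tanθ = v²/(rg).
v = √(r g tanθ) = √(240 × 9.8 × tan 26.2°) = √(240 × 9.8 × 0.4921) = √1157 = 34.02 m/s.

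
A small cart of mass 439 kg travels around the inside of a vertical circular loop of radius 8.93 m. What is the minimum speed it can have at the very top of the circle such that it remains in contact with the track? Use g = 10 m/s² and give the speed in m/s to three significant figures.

At the top, both weight mg and N point toward the centre: N + mg = mv²/r.
At minimum speed N → 0, so mg = mv_min²/r ⇒ v_min = √(g r) = √(10.0 × 8.93) = 9.450 m/s.

9.45 m/s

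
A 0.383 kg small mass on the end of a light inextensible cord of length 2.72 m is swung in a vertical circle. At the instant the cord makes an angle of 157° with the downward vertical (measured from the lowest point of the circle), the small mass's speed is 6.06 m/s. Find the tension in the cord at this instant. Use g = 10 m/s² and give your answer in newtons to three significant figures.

1.65 N

Take the radial direction toward the centre of the circle as positive. The component of the weight along the string toward the centre is −mg cos φ (φ measured from the bottom), so Newton's second law along the string gives T − mg cos φ = m v²/r.
cos 157° = -0.9205, so T = m(v²/r + g cos φ) = 0.383 × ((6.06)²/2.72 + 10.0 × -0.9205) = 0.383 × (13.50 + (-9.205)) = 0.383 × 4.296 = 1.645 N.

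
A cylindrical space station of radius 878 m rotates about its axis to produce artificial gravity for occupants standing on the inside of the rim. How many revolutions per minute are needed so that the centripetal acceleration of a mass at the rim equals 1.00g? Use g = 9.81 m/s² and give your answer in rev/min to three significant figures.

1.01 rev/min

Require ω²r = 1.00g, so ω = √(1.00 × 9.81/878) = 0.1057 rad/s.
In rev/min: ω × 60/(2π) = 0.1057 × 60/(2π) = 1.009 rev/min.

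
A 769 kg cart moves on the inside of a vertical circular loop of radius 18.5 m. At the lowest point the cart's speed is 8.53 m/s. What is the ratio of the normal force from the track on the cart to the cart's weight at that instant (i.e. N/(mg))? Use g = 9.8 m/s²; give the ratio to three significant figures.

1.40

At the bottom, N − mg = mv²/r, so N = m(v²/r + g) and N/(mg) = v²/(rg) + 1 = (8.53)²/(18.5 × 9.8) + 1 = 0.4013 + 1 = 1.401.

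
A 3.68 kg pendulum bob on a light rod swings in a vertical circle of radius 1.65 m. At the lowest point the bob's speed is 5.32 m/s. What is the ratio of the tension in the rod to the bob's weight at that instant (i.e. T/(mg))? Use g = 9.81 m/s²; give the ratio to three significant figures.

At the bottom, T − mg = mv²/r, so T = m(v²/r + g) and T/(mg) = v²/(rg) + 1 = (5.32)²/(1.65 × 9.81) + 1 = 1.749 + 1 = 2.749.

2.75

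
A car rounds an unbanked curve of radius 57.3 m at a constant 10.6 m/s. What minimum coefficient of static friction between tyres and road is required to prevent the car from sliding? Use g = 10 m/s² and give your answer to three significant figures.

0.196

Friction provides the centripetal force: μ_s m g = m v²/r, so μ_s = v²/(g r) = (10.60)²/(10.0 × 57.3) = 112.4/573.0 = 0.1961.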